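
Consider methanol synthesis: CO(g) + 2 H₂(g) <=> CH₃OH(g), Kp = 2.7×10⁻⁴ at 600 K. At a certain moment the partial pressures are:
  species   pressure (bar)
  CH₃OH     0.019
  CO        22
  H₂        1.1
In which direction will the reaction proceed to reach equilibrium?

toward reactants

Qp = P(CH₃OH) / (P(CO)·P(H₂)²) = (0.019) / ((22)·(1.1)²) = 7.1×10⁻⁴
Qp = 7.1×10⁻⁴ > Kp = 2.7×10⁻⁴, so the reverse reaction proceeds.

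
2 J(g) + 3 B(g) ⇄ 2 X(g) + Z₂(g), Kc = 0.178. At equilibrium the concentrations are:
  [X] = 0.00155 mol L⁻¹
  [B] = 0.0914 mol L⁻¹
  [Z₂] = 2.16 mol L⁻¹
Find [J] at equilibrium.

[J] = 0.195 mol L⁻¹

At equilibrium, Kc = [X]²·[Z₂] / ([J]²·[B]³) = 0.178.
(0.00155)²·(2.16) / (([J])²·(0.0914)³) = 0.178
[J]² = 0.0382 ⇒ [J] = 0.195 mol L⁻¹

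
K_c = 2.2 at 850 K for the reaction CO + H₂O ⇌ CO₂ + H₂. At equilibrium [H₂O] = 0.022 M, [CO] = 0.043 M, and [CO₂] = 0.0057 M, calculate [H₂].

At equilibrium, K_c = [CO₂]·[H₂] / ([CO]·[H₂O]) = 2.2.
(0.0057)·([H₂]) / ((0.043)·(0.022)) = 2.2
[H₂] = 0.365 = 0.37 M

[H₂] = 0.37 M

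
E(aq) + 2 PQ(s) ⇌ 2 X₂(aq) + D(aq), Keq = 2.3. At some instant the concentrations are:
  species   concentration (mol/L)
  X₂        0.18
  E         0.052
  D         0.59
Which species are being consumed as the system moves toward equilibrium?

E, PQ (reactants)

(PQ is a pure solid — omitted from Q.)
Q = [X₂]²·[D] / [E] = (0.18)²·(0.59) / (0.052) = 0.37
Q = 0.37 < Keq = 2.3: net forward reaction.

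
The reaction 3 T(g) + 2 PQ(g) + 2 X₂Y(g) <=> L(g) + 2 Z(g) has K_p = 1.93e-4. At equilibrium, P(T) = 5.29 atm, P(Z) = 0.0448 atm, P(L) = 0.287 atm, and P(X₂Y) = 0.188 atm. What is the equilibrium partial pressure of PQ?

P(PQ) = 0.755 atm

At equilibrium, K_p = P(L)·P(Z)² / (P(T)³·P(PQ)²·P(X₂Y)²) = 1.93e-4.
(0.287)·(0.0448)² / ((5.29)³·(P(PQ))²·(0.188)²) = 1.93e-4
P(PQ)² = 0.570 ⇒ P(PQ) = 0.755 atm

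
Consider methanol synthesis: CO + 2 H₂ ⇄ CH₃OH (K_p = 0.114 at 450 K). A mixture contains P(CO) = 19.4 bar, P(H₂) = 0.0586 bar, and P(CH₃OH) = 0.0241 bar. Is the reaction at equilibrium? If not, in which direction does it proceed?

in the reverse direction

Q_p = P(CH₃OH) / (P(CO)·P(H₂)²) = (0.0241) / ((19.4)·(0.0586)²) = 0.362
Q_p = 0.362 > K_p = 0.114, so the reverse reaction proceeds.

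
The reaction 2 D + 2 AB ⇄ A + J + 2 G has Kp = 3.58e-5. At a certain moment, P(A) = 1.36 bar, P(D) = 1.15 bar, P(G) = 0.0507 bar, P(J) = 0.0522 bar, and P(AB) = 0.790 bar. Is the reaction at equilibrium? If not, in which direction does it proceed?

to the left

Qp = P(A)·P(J)·P(G)² / (P(D)²·P(AB)²) = (1.36)·(0.0522)·(0.0507)² / ((1.15)²·(0.790)²) = 2.21e-4
Qp = 2.21e-4 > Kp = 3.58e-5, so the reverse reaction proceeds.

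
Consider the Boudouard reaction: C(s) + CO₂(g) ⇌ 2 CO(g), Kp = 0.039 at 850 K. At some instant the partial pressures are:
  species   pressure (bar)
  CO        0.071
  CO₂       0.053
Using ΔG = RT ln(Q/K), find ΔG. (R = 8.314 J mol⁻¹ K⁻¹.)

(C is a pure solid — omitted from Qp.)
Qp = P(CO)² / P(CO₂) = (0.071)² / (0.053) = 0.0951
ΔG = RT ln(Qp/Kp) = (8.314 J mol⁻¹ K⁻¹)(850 K) × ln(0.0951/0.039)
   = (7.067 kJ/mol)(0.8914) = 6.30 kJ/mol
ΔG > 0, so the forward reaction is non-spontaneous (proceeds in reverse).

ΔG = 6.30 kJ/mol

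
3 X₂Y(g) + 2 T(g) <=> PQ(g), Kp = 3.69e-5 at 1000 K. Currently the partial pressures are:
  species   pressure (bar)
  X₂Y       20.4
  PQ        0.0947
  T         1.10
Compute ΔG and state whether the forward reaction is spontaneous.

ΔG = -11.5 kJ/mol; the forward reaction is spontaneous

Qp = P(PQ) / (P(X₂Y)³·P(T)²) = (0.0947) / ((20.4)³·(1.10)²) = 9.22e-6
ΔG = RT ln(Qp/Kp) = (8.314 J mol⁻¹ K⁻¹)(1000 K) × ln(9.22e-6/3.69e-5)
   = (8.314 kJ/mol)(-1.387) = -11.5 kJ/mol
ΔG < 0, so the forward reaction is spontaneous (proceeds forward).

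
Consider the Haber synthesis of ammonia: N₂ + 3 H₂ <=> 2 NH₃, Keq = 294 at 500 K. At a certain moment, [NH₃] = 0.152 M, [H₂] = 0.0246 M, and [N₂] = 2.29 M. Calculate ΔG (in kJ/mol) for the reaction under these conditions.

Q = [NH₃]² / ([N₂]·[H₂]³) = (0.152)² / ((2.29)·(0.0246)³) = 678
ΔG = RT ln(Q/Keq) = (8.314 J mol⁻¹ K⁻¹)(500 K) × ln(678/294)
   = (4.157 kJ/mol)(0.8356) = 3.47 kJ/mol
ΔG > 0, so the forward reaction is non-spontaneous (proceeds in reverse).

ΔG = 3.47 kJ/mol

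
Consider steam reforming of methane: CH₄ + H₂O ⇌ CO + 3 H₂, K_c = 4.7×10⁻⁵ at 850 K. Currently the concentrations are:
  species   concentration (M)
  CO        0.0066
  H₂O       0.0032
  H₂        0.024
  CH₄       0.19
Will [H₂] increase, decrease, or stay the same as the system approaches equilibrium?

decrease

Q_c = [CO]·[H₂]³ / ([CH₄]·[H₂O]) = (0.0066)·(0.024)³ / ((0.19)·(0.0032)) = 1.5×10⁻⁴
Q_c = 1.5×10⁻⁴ > K_c = 4.7×10⁻⁵: net reverse reaction.
H₂ is a product, so it decreases.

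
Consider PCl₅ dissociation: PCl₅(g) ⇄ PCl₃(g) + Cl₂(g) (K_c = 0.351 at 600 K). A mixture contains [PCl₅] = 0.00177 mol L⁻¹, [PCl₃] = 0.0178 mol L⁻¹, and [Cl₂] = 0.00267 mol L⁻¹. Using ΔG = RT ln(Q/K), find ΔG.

ΔG = -12.8 kJ/mol

Q_c = [PCl₃]·[Cl₂] / [PCl₅] = (0.0178)·(0.00267) / (0.00177) = 0.0269
ΔG = RT ln(Q_c/K_c) = (8.314 J mol⁻¹ K⁻¹)(600 K) × ln(0.0269/0.351)
   = (4.988 kJ/mol)(-2.569) = -12.8 kJ/mol
ΔG < 0, so the forward reaction is spontaneous (proceeds forward).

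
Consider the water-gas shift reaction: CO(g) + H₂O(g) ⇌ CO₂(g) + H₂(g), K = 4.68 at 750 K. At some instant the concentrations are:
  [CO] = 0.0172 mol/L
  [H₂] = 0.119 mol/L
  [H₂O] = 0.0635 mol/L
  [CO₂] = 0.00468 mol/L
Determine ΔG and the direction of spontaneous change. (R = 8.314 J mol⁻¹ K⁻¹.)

Q = [CO₂]·[H₂] / ([CO]·[H₂O]) = (0.00468)·(0.119) / ((0.0172)·(0.0635)) = 0.510
ΔG = RT ln(Q/K) = (8.314 J mol⁻¹ K⁻¹)(750 K) × ln(0.510/4.68)
   = (6.236 kJ/mol)(-2.217) = -13.8 kJ/mol
ΔG < 0, so the forward reaction is spontaneous (proceeds forward).

ΔG = -13.8 kJ/mol; the forward reaction is spontaneous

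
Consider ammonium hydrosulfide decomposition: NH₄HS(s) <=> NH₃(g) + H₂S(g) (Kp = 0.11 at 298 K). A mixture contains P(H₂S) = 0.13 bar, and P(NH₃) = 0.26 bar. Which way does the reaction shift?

forward (toward products)

(NH₄HS is a pure solid — omitted from Qp.)
Qp = P(NH₃)·P(H₂S) = (0.26)·(0.13) = 0.034
Qp = 0.034 < Kp = 0.11, so the forward reaction proceeds.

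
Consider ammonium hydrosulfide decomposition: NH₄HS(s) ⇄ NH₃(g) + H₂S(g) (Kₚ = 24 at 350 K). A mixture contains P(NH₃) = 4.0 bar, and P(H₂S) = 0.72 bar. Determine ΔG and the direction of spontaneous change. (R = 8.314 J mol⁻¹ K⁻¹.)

ΔG = -6.17 kJ/mol; the forward reaction is spontaneous

(NH₄HS is a pure solid — omitted from Qₚ.)
Qₚ = P(NH₃)·P(H₂S) = (4.0)·(0.72) = 2.88
ΔG = RT ln(Qₚ/Kₚ) = (8.314 J mol⁻¹ K⁻¹)(350 K) × ln(2.88/24)
   = (2.910 kJ/mol)(-2.120) = -6.17 kJ/mol
ΔG < 0, so the forward reaction is spontaneous (proceeds forward).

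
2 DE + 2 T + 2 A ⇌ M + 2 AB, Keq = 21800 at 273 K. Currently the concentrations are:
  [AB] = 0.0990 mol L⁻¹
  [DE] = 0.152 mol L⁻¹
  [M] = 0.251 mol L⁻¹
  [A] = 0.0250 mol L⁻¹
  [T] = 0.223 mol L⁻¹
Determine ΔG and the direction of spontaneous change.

Q = [M]·[AB]² / ([DE]²·[T]²·[A]²) = (0.251)·(0.0990)² / ((0.152)²·(0.223)²·(0.0250)²) = 3430
ΔG = RT ln(Q/Keq) = (8.314 J mol⁻¹ K⁻¹)(273 K) × ln(3430/21800)
   = (2.270 kJ/mol)(-1.849) = -4.20 kJ/mol
ΔG < 0, so the forward reaction is spontaneous (proceeds forward).

ΔG = -4.20 kJ/mol; the forward reaction is spontaneous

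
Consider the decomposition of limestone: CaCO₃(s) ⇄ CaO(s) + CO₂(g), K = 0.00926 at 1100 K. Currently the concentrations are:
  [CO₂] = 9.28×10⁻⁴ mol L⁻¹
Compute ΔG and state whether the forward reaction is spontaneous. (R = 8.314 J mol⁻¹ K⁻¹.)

(CaCO₃, CaO are pure solids — omitted from Q.)
Q = [CO₂] = 9.28×10⁻⁴
ΔG = RT ln(Q/K) = (8.314 J mol⁻¹ K⁻¹)(1100 K) × ln(9.28×10⁻⁴/0.00926)
   = (9.145 kJ/mol)(-2.300) = -21.0 kJ/mol
ΔG < 0, so the forward reaction is spontaneous (proceeds forward).

ΔG = -21.0 kJ/mol; the forward reaction is spontaneous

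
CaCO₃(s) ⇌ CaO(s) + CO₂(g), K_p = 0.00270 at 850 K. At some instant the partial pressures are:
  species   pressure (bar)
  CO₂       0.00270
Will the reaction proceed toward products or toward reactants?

no net change (already at equilibrium)

(CaCO₃, CaO are pure solids — omitted from Q_p.)
Q_p = P(CO₂) = 0.00270
Q_p = 0.00270 = K_p, so the system is already at equilibrium.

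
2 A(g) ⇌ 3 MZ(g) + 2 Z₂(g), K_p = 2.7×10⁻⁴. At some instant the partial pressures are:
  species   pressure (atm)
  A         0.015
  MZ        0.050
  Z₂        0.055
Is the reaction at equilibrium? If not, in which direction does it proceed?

Q_p = P(MZ)³·P(Z₂)² / P(A)² = (0.050)³·(0.055)² / (0.015)² = 0.0017
Q_p = 0.0017 > K_p = 2.7×10⁻⁴, so the reverse reaction proceeds.

in the reverse direction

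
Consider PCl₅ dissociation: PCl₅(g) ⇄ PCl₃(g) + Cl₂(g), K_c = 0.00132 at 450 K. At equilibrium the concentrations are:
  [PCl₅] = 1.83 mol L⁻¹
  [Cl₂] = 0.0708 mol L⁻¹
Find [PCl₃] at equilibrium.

At equilibrium, K_c = [PCl₃]·[Cl₂] / [PCl₅] = 0.00132.
([PCl₃])·(0.0708) / (1.83) = 0.00132
[PCl₃] = 0.0341 mol L⁻¹

[PCl₃] = 0.0341 mol L⁻¹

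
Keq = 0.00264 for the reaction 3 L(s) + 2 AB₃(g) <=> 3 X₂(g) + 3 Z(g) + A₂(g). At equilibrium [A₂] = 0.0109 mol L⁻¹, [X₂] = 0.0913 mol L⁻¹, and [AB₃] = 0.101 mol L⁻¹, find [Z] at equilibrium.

[Z] = 1.48 mol L⁻¹

(L is a pure solid — omitted from Keq.)
At equilibrium, Keq = [X₂]³·[Z]³·[A₂] / [AB₃]² = 0.00264.
(0.0913)³·([Z])³·(0.0109) / (0.101)² = 0.00264
[Z]³ = 3.25 ⇒ [Z] = 1.48 mol L⁻¹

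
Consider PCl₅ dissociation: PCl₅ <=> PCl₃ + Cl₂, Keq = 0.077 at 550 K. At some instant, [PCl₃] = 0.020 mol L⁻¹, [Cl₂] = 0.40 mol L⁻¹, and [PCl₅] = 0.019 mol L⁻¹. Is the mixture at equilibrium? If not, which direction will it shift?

no; Q > K, reaction proceeds in reverse

Q = [PCl₃]·[Cl₂] / [PCl₅] = (0.020)·(0.40) / (0.019) = 0.42
Q = 0.42 > Keq = 0.077: net reverse reaction.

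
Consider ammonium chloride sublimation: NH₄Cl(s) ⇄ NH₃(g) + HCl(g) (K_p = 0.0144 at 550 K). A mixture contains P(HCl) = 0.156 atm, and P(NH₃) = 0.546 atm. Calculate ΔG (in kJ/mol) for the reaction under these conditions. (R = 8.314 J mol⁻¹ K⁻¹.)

(NH₄Cl is a pure solid — omitted from Q_p.)
Q_p = P(NH₃)·P(HCl) = (0.546)·(0.156) = 0.0852
ΔG = RT ln(Q_p/K_p) = (8.314 J mol⁻¹ K⁻¹)(550 K) × ln(0.0852/0.0144)
   = (4.573 kJ/mol)(1.778) = 8.13 kJ/mol
ΔG > 0, so the forward reaction is non-spontaneous (proceeds in reverse).

ΔG = 8.13 kJ/mol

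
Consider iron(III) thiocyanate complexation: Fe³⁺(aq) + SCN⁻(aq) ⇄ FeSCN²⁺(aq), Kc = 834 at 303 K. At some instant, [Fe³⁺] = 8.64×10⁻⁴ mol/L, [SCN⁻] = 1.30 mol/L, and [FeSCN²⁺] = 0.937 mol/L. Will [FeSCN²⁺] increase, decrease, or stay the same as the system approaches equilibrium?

stay the same

Qc = [FeSCN²⁺] / ([Fe³⁺]·[SCN⁻]) = (0.937) / ((8.64×10⁻⁴)·(1.30)) = 834
Qc = 834 = Kc; the system is at equilibrium.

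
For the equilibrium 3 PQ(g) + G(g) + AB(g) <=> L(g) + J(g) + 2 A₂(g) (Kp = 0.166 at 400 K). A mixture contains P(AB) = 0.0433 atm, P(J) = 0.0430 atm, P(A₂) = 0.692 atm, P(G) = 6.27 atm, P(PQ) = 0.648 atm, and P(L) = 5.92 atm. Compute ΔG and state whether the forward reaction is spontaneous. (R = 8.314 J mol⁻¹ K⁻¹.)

Qp = P(L)·P(J)·P(A₂)² / (P(PQ)³·P(G)·P(AB)) = (5.92)·(0.0430)·(0.692)² / ((0.648)³·(6.27)·(0.0433)) = 1.65
ΔG = RT ln(Qp/Kp) = (8.314 J mol⁻¹ K⁻¹)(400 K) × ln(1.65/0.166)
   = (3.326 kJ/mol)(2.297) = 7.64 kJ/mol
ΔG > 0, so the forward reaction is non-spontaneous (proceeds in reverse).

ΔG = 7.64 kJ/mol; the forward reaction is non-spontaneous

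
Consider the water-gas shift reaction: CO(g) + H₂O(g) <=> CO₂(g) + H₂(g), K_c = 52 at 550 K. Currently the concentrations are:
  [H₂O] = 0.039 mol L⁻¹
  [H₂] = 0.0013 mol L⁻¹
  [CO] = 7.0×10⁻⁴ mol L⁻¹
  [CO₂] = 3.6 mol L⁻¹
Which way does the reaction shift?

in the reverse direction

Q_c = [CO₂]·[H₂] / ([CO]·[H₂O]) = (3.6)·(0.0013) / ((7.0×10⁻⁴)·(0.039)) = 170
Q_c = 170 > K_c = 52, so the reverse reaction proceeds.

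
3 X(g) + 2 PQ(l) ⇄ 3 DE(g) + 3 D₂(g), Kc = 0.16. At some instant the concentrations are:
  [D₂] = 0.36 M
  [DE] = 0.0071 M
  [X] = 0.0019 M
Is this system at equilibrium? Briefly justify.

no; Q > K, reaction proceeds in reverse

(PQ is a pure liquid — omitted from Qc.)
Qc = [DE]³·[D₂]³ / [X]³ = (0.0071)³·(0.36)³ / (0.0019)³ = 2.4
Qc = 2.4 > Kc = 0.16: net reverse reaction.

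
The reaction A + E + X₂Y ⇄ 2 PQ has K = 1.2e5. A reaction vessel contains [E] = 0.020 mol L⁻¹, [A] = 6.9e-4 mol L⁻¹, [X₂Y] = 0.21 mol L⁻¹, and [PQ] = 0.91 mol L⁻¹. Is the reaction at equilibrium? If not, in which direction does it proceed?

to the left

Q = [PQ]² / ([A]·[E]·[X₂Y]) = (0.91)² / ((6.9e-4)·(0.020)·(0.21)) = 2.9e5
Q = 2.9e5 > K = 1.2e5, so the reverse reaction proceeds.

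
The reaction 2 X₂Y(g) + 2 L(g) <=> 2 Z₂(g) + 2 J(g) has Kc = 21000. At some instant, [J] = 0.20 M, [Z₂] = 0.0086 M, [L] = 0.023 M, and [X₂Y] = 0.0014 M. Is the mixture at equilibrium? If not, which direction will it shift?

Qc = [Z₂]²·[J]² / ([X₂Y]²·[L]²) = (0.0086)²·(0.20)² / ((0.0014)²·(0.023)²) = 2900
Qc = 2900 < Kc = 21000: net forward reaction.

no; Q < K, reaction proceeds forward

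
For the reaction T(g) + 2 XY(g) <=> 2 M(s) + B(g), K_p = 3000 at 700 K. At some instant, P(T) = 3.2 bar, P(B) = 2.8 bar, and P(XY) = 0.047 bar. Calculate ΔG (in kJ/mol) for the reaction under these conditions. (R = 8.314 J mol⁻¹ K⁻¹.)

(M is a pure solid — omitted from Q_p.)
Q_p = P(B) / (P(T)·P(XY)²) = (2.8) / ((3.2)·(0.047)²) = 396
ΔG = RT ln(Q_p/K_p) = (8.314 J mol⁻¹ K⁻¹)(700 K) × ln(396/3000)
   = (5.820 kJ/mol)(-2.025) = -11.8 kJ/mol
ΔG < 0, so the forward reaction is spontaneous (proceeds forward).

ΔG = -11.8 kJ/mol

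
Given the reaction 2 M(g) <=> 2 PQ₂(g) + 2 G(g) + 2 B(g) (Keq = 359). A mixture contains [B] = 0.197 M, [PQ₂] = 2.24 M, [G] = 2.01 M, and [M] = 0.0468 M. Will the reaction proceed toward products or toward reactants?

no net change (already at equilibrium)

Q = [PQ₂]²·[G]²·[B]² / [M]² = (2.24)²·(2.01)²·(0.197)² / (0.0468)² = 359
Q = 359 = Keq, so the system is already at equilibrium.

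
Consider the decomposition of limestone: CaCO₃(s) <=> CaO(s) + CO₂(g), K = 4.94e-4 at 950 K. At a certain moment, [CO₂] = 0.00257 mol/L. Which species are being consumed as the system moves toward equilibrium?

(CaCO₃, CaO are pure solids — omitted from Q.)
Q = [CO₂] = 0.00257
Q = 0.00257 > K = 4.94e-4: net reverse reaction.

CaO, CO₂ (products)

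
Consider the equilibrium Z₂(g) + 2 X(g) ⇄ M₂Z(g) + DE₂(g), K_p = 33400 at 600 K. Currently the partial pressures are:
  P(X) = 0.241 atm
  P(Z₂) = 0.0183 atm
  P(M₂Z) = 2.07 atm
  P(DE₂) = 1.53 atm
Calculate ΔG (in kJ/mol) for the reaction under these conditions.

ΔG = -12.1 kJ/mol

Q_p = P(M₂Z)·P(DE₂) / (P(Z₂)·P(X)²) = (2.07)·(1.53) / ((0.0183)·(0.241)²) = 2980
ΔG = RT ln(Q_p/K_p) = (8.314 J mol⁻¹ K⁻¹)(600 K) × ln(2980/33400)
   = (4.988 kJ/mol)(-2.417) = -12.1 kJ/mol
ΔG < 0, so the forward reaction is spontaneous (proceeds forward).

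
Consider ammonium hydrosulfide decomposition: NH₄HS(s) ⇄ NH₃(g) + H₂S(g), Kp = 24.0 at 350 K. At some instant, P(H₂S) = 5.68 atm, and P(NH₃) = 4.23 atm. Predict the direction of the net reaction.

at equilibrium

(NH₄HS is a pure solid — omitted from Qp.)
Qp = P(NH₃)·P(H₂S) = (4.23)·(5.68) = 24.0
Qp = 24.0 = Kp, so the system is already at equilibrium.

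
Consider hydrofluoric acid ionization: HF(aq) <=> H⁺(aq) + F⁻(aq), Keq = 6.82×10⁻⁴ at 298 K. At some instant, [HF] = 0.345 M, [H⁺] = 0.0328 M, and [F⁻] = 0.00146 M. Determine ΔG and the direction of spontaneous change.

Q = [H⁺]·[F⁻] / [HF] = (0.0328)·(0.00146) / (0.345) = 1.39×10⁻⁴
ΔG = RT ln(Q/Keq) = (8.314 J mol⁻¹ K⁻¹)(298 K) × ln(1.39×10⁻⁴/6.82×10⁻⁴)
   = (2.478 kJ/mol)(-1.591) = -3.94 kJ/mol
ΔG < 0, so the forward reaction is spontaneous (proceeds forward).

ΔG = -3.94 kJ/mol; the forward reaction is spontaneous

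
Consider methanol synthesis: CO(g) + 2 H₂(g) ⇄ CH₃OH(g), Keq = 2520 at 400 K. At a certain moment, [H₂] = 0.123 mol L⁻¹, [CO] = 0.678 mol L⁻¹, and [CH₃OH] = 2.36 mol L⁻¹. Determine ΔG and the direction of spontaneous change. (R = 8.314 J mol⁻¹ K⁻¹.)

ΔG = -7.96 kJ/mol; the forward reaction is spontaneous

Q = [CH₃OH] / ([CO]·[H₂]²) = (2.36) / ((0.678)·(0.123)²) = 230
ΔG = RT ln(Q/Keq) = (8.314 J mol⁻¹ K⁻¹)(400 K) × ln(230/2520)
   = (3.326 kJ/mol)(-2.394) = -7.96 kJ/mol
ΔG < 0, so the forward reaction is spontaneous (proceeds forward).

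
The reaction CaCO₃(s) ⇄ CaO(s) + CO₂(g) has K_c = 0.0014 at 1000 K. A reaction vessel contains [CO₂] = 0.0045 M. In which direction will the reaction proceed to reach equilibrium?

(CaCO₃, CaO are pure solids — omitted from Q_c.)
Q_c = [CO₂] = 0.0045
Q_c = 0.0045 > K_c = 0.0014, so the reverse reaction proceeds.

in the reverse direction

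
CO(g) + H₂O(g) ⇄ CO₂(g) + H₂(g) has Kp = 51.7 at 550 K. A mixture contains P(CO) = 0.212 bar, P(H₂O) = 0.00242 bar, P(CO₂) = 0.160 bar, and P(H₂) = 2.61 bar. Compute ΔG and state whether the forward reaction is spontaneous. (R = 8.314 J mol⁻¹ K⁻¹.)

Qp = P(CO₂)·P(H₂) / (P(CO)·P(H₂O)) = (0.160)·(2.61) / ((0.212)·(0.00242)) = 814
ΔG = RT ln(Qp/Kp) = (8.314 J mol⁻¹ K⁻¹)(550 K) × ln(814/51.7)
   = (4.573 kJ/mol)(2.757) = 12.6 kJ/mol
ΔG > 0, so the forward reaction is non-spontaneous (proceeds in reverse).

ΔG = 12.6 kJ/mol; the forward reaction is non-spontaneous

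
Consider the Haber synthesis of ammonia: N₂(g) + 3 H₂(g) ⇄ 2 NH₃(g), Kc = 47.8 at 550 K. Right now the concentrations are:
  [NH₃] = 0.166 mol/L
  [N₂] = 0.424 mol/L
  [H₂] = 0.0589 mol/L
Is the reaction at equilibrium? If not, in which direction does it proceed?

Qc = [NH₃]² / ([N₂]·[H₂]³) = (0.166)² / ((0.424)·(0.0589)³) = 318
Qc = 318 > Kc = 47.8, so the reverse reaction proceeds.

reverse (toward reactants)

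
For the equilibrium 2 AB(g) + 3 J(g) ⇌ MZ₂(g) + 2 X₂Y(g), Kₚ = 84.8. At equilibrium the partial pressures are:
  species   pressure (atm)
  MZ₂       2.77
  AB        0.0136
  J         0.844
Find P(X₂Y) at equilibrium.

P(X₂Y) = 0.0583 atm

At equilibrium, Kₚ = P(MZ₂)·P(X₂Y)² / (P(AB)²·P(J)³) = 84.8.
(2.77)·(P(X₂Y))² / ((0.0136)²·(0.844)³) = 84.8
P(X₂Y)² = 0.00340 ⇒ P(X₂Y) = 0.0583 atm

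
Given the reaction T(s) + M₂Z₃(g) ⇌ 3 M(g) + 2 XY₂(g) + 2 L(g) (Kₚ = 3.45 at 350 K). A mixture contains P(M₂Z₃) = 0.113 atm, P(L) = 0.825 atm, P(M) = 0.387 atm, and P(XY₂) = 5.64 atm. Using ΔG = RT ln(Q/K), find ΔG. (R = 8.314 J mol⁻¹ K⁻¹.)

ΔG = 3.40 kJ/mol

(T is a pure solid — omitted from Qₚ.)
Qₚ = P(M)³·P(XY₂)²·P(L)² / P(M₂Z₃) = (0.387)³·(5.64)²·(0.825)² / (0.113) = 11.1
ΔG = RT ln(Qₚ/Kₚ) = (8.314 J mol⁻¹ K⁻¹)(350 K) × ln(11.1/3.45)
   = (2.910 kJ/mol)(1.169) = 3.40 kJ/mol
ΔG > 0, so the forward reaction is non-spontaneous (proceeds in reverse).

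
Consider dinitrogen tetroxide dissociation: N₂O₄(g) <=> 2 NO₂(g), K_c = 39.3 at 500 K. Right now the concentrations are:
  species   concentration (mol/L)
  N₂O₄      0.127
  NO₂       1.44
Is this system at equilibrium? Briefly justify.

Q_c = [NO₂]² / [N₂O₄] = (1.44)² / (0.127) = 16.3
Q_c = 16.3 < K_c = 39.3: net forward reaction.

no; Q < K, reaction proceeds forward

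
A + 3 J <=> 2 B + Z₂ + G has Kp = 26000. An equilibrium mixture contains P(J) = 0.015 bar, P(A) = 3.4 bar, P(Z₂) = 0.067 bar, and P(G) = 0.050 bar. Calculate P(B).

P(B) = 9.4 bar

At equilibrium, Kp = P(B)²·P(Z₂)·P(G) / (P(A)·P(J)³) = 26000.
(P(B))²·(0.067)·(0.050) / ((3.4)·(0.015)³) = 26000
P(B)² = 89.1 ⇒ P(B) = 9.4 bar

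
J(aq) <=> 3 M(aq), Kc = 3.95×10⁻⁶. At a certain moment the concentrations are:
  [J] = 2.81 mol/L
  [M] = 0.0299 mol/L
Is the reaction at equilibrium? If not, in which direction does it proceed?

Qc = [M]³ / [J] = (0.0299)³ / (2.81) = 9.51×10⁻⁶
Qc = 9.51×10⁻⁶ > Kc = 3.95×10⁻⁶, so the reverse reaction proceeds.

to the left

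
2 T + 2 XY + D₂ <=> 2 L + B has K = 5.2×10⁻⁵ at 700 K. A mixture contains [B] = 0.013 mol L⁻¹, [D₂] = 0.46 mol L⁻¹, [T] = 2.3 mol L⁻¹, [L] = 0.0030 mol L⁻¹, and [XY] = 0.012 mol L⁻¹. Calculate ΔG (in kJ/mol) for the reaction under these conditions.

Q = [L]²·[B] / ([T]²·[XY]²·[D₂]) = (0.0030)²·(0.013) / ((2.3)²·(0.012)²·(0.46)) = 3.34×10⁻⁴
ΔG = RT ln(Q/K) = (8.314 J mol⁻¹ K⁻¹)(700 K) × ln(3.34×10⁻⁴/5.2×10⁻⁵)
   = (5.820 kJ/mol)(1.860) = 10.8 kJ/mol
ΔG > 0, so the forward reaction is non-spontaneous (proceeds in reverse).

ΔG = 10.8 kJ/mol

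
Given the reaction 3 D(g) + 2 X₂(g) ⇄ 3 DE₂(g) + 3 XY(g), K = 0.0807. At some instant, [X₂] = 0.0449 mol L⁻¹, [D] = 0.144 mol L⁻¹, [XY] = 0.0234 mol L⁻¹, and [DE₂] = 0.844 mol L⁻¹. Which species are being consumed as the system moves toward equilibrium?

Q = [DE₂]³·[XY]³ / ([D]³·[X₂]²) = (0.844)³·(0.0234)³ / ((0.144)³·(0.0449)²) = 1.28
Q = 1.28 > K = 0.0807: net reverse reaction.

DE₂, XY (products)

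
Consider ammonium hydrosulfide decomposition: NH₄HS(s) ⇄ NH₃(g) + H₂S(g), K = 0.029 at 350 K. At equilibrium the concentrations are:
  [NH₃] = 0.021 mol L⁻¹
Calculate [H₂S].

[H₂S] = 1.4 mol L⁻¹

(NH₄HS is a pure solid — omitted from K.)
At equilibrium, K = [NH₃]·[H₂S] = 0.029.
(0.021)·([H₂S]) = 0.029
[H₂S] = 1.38 = 1.4 mol L⁻¹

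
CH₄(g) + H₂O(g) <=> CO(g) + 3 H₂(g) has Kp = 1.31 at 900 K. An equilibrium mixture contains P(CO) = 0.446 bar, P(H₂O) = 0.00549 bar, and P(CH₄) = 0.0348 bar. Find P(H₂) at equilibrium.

At equilibrium, Kp = P(CO)·P(H₂)³ / (P(CH₄)·P(H₂O)) = 1.31.
(0.446)·(P(H₂))³ / ((0.0348)·(0.00549)) = 1.31
P(H₂)³ = 5.61×10⁻⁴ ⇒ P(H₂) = 0.0825 bar

P(H₂) = 0.0825 bar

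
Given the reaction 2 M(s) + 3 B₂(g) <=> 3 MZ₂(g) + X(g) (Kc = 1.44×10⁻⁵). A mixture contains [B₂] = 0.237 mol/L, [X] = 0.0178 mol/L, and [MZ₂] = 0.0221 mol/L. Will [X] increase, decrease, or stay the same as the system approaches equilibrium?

(M is a pure solid — omitted from Qc.)
Qc = [MZ₂]³·[X] / [B₂]³ = (0.0221)³·(0.0178) / (0.237)³ = 1.44×10⁻⁵
Qc = 1.44×10⁻⁵ = Kc; the system is at equilibrium.

stay the same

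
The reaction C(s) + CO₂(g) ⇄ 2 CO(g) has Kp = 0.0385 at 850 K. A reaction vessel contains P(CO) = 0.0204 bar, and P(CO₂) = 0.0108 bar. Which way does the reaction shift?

(C is a pure solid — omitted from Qp.)
Qp = P(CO)² / P(CO₂) = (0.0204)² / (0.0108) = 0.0385
Qp = 0.0385 = Kp, so the system is already at equilibrium.

no net change (already at equilibrium)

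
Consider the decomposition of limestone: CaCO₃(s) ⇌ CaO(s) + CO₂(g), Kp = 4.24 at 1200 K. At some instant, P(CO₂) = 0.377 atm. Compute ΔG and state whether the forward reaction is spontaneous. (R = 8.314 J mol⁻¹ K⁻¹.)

(CaCO₃, CaO are pure solids — omitted from Qp.)
Qp = P(CO₂) = 0.377
ΔG = RT ln(Qp/Kp) = (8.314 J mol⁻¹ K⁻¹)(1200 K) × ln(0.377/4.24)
   = (9.977 kJ/mol)(-2.420) = -24.1 kJ/mol
ΔG < 0, so the forward reaction is spontaneous (proceeds forward).

ΔG = -24.1 kJ/mol; the forward reaction is spontaneous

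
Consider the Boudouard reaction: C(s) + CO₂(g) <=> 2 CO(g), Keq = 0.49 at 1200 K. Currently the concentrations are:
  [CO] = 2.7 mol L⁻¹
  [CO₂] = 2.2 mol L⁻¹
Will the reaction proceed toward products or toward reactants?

(C is a pure solid — omitted from Q.)
Q = [CO]² / [CO₂] = (2.7)² / (2.2) = 3.3
Q = 3.3 > Keq = 0.49, so the reverse reaction proceeds.

reverse (toward reactants)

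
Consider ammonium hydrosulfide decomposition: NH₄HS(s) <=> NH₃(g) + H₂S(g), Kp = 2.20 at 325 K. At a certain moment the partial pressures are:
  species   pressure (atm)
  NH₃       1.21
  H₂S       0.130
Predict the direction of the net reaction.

(NH₄HS is a pure solid — omitted from Qp.)
Qp = P(NH₃)·P(H₂S) = (1.21)·(0.130) = 0.157
Qp = 0.157 < Kp = 2.20, so the forward reaction proceeds.

in the forward direction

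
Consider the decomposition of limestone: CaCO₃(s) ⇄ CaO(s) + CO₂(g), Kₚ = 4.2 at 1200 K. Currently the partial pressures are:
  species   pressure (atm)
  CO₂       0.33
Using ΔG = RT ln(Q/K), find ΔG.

(CaCO₃, CaO are pure solids — omitted from Qₚ.)
Qₚ = P(CO₂) = 0.330
ΔG = RT ln(Qₚ/Kₚ) = (8.314 J mol⁻¹ K⁻¹)(1200 K) × ln(0.330/4.2)
   = (9.977 kJ/mol)(-2.544) = -25.4 kJ/mol
ΔG < 0, so the forward reaction is spontaneous (proceeds forward).

ΔG = -25.4 kJ/mol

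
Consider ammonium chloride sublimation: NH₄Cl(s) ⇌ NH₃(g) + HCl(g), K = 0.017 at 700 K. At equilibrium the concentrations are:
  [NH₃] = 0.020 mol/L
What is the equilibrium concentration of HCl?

(NH₄Cl is a pure solid — omitted from K.)
At equilibrium, K = [NH₃]·[HCl] = 0.017.
(0.020)·([HCl]) = 0.017
[HCl] = 0.850 = 0.85 mol/L

[HCl] = 0.85 mol/L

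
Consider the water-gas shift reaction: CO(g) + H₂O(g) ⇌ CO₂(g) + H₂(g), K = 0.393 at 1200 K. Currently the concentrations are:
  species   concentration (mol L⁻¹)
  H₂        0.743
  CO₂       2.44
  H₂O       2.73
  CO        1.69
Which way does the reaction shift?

Q = [CO₂]·[H₂] / ([CO]·[H₂O]) = (2.44)·(0.743) / ((1.69)·(2.73)) = 0.393
Q = 0.393 = K, so the system is already at equilibrium.

neither direction; the system is at equilibrium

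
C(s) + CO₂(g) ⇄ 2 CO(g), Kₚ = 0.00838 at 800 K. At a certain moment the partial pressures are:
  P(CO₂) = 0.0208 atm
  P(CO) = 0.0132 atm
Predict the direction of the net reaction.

(C is a pure solid — omitted from Qₚ.)
Qₚ = P(CO)² / P(CO₂) = (0.0132)² / (0.0208) = 0.00838
Qₚ = 0.00838 = Kₚ, so the system is already at equilibrium.

neither direction; the system is at equilibrium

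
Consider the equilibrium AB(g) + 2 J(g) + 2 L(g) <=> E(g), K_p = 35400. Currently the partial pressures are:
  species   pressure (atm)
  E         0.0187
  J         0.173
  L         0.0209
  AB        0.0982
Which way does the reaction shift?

to the right

Q_p = P(E) / (P(AB)·P(J)²·P(L)²) = (0.0187) / ((0.0982)·(0.173)²·(0.0209)²) = 14600
Q_p = 14600 < K_p = 35400, so the forward reaction proceeds.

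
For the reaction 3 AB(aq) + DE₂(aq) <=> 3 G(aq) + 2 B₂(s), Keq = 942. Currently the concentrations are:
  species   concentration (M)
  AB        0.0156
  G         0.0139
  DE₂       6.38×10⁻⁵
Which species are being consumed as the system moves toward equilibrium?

(B₂ is a pure solid — omitted from Q.)
Q = [G]³ / ([AB]³·[DE₂]) = (0.0139)³ / ((0.0156)³·(6.38×10⁻⁵)) = 11100
Q = 11100 > Keq = 942: net reverse reaction.

G, B₂ (products)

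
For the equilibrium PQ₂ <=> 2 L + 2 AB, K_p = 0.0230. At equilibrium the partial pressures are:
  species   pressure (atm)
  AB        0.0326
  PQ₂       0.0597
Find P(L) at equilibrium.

P(L) = 1.14 atm

At equilibrium, K_p = P(L)²·P(AB)² / P(PQ₂) = 0.0230.
(P(L))²·(0.0326)² / (0.0597) = 0.0230
P(L)² = 1.29 ⇒ P(L) = 1.14 atm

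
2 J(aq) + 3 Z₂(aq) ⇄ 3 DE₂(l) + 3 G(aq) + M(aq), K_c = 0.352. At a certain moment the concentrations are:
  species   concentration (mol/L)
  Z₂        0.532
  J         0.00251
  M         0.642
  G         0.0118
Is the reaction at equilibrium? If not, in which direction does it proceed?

(DE₂ is a pure liquid — omitted from Q_c.)
Q_c = [G]³·[M] / ([J]²·[Z₂]³) = (0.0118)³·(0.642) / ((0.00251)²·(0.532)³) = 1.11
Q_c = 1.11 > K_c = 0.352, so the reverse reaction proceeds.

to the left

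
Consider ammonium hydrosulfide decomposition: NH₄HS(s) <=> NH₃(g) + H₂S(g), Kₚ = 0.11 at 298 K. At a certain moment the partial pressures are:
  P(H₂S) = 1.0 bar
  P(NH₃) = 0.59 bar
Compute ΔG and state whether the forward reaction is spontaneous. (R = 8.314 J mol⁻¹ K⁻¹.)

(NH₄HS is a pure solid — omitted from Qₚ.)
Qₚ = P(NH₃)·P(H₂S) = (0.59)·(1.0) = 0.590
ΔG = RT ln(Qₚ/Kₚ) = (8.314 J mol⁻¹ K⁻¹)(298 K) × ln(0.590/0.11)
   = (2.478 kJ/mol)(1.680) = 4.16 kJ/mol
ΔG > 0, so the forward reaction is non-spontaneous (proceeds in reverse).

ΔG = 4.16 kJ/mol; the forward reaction is non-spontaneous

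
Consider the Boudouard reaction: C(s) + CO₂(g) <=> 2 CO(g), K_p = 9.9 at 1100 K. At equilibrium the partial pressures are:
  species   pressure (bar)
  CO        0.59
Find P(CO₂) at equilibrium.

(C is a pure solid — omitted from K_p.)
At equilibrium, K_p = P(CO)² / P(CO₂) = 9.9.
(0.59)² / (P(CO₂)) = 9.9
P(CO₂) = 0.0352 = 0.035 bar

P(CO₂) = 0.035 bar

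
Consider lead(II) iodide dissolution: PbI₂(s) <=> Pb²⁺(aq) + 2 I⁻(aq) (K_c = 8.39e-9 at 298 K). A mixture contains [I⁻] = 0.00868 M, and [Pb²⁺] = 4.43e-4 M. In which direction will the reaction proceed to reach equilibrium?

to the left

(PbI₂ is a pure solid — omitted from Q_c.)
Q_c = [Pb²⁺]·[I⁻]² = (4.43e-4)·(0.00868)² = 3.34e-8
Q_c = 3.34e-8 > K_c = 8.39e-9, so the reverse reaction proceeds.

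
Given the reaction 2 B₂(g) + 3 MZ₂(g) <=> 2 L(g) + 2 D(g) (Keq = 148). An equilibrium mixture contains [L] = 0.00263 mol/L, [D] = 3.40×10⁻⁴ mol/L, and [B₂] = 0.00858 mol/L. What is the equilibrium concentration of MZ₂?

[MZ₂] = 4.19×10⁻⁴ mol/L

At equilibrium, Keq = [L]²·[D]² / ([B₂]²·[MZ₂]³) = 148.
(0.00263)²·(3.40×10⁻⁴)² / ((0.00858)²·([MZ₂])³) = 148
[MZ₂]³ = 7.34×10⁻¹¹ ⇒ [MZ₂] = 4.19×10⁻⁴ mol/L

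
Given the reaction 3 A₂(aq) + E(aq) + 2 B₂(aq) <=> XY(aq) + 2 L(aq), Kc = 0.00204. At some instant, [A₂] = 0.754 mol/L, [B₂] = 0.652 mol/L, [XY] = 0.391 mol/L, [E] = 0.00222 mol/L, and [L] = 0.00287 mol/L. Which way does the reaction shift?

Qc = [XY]·[L]² / ([A₂]³·[E]·[B₂]²) = (0.391)·(0.00287)² / ((0.754)³·(0.00222)·(0.652)²) = 0.00796
Qc = 0.00796 > Kc = 0.00204, so the reverse reaction proceeds.

in the reverse direction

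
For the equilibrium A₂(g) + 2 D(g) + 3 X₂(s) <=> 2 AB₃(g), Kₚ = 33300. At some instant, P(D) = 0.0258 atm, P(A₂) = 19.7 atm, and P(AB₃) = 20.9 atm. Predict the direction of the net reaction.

(X₂ is a pure solid — omitted from Qₚ.)
Qₚ = P(AB₃)² / (P(A₂)·P(D)²) = (20.9)² / ((19.7)·(0.0258)²) = 33300
Qₚ = 33300 = Kₚ, so the system is already at equilibrium.

neither direction; the system is at equilibrium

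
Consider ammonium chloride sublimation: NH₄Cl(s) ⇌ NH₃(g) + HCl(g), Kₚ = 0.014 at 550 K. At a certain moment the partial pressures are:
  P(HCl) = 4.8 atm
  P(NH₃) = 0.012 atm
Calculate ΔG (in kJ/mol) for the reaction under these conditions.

ΔG = 6.47 kJ/mol

(NH₄Cl is a pure solid — omitted from Qₚ.)
Qₚ = P(NH₃)·P(HCl) = (0.012)·(4.8) = 0.0576
ΔG = RT ln(Qₚ/Kₚ) = (8.314 J mol⁻¹ K⁻¹)(550 K) × ln(0.0576/0.014)
   = (4.573 kJ/mol)(1.414) = 6.47 kJ/mol
ΔG > 0, so the forward reaction is non-spontaneous (proceeds in reverse).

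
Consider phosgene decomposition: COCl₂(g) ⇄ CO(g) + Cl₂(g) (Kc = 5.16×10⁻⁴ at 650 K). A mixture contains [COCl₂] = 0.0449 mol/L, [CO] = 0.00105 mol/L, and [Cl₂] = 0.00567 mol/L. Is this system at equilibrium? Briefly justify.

Qc = [CO]·[Cl₂] / [COCl₂] = (0.00105)·(0.00567) / (0.0449) = 1.33×10⁻⁴
Qc = 1.33×10⁻⁴ < Kc = 5.16×10⁻⁴: net forward reaction.

no; Q < K, reaction proceeds forward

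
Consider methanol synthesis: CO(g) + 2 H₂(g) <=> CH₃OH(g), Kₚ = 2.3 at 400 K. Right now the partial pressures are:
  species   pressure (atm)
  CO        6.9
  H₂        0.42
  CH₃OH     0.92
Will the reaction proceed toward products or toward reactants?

in the forward direction

Qₚ = P(CH₃OH) / (P(CO)·P(H₂)²) = (0.92) / ((6.9)·(0.42)²) = 0.76
Qₚ = 0.76 < Kₚ = 2.3, so the forward reaction proceeds.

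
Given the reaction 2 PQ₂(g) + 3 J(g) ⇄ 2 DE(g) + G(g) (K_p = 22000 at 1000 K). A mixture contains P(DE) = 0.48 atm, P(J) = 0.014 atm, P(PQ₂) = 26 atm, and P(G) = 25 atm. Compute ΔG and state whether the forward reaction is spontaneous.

ΔG = -16.3 kJ/mol; the forward reaction is spontaneous

Q_p = P(DE)²·P(G) / (P(PQ₂)²·P(J)³) = (0.48)²·(25) / ((26)²·(0.014)³) = 3110
ΔG = RT ln(Q_p/K_p) = (8.314 J mol⁻¹ K⁻¹)(1000 K) × ln(3110/22000)
   = (8.314 kJ/mol)(-1.956) = -16.3 kJ/mol
ΔG < 0, so the forward reaction is spontaneous (proceeds forward).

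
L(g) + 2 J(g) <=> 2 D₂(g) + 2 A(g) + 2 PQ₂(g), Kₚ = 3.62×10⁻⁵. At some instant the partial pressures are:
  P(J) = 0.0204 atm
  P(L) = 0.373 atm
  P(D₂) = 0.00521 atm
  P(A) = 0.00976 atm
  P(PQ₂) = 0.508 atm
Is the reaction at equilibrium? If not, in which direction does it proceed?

toward products

Qₚ = P(D₂)²·P(A)²·P(PQ₂)² / (P(L)·P(J)²) = (0.00521)²·(0.00976)²·(0.508)² / ((0.373)·(0.0204)²) = 4.30×10⁻⁶
Qₚ = 4.30×10⁻⁶ < Kₚ = 3.62×10⁻⁵, so the forward reaction proceeds.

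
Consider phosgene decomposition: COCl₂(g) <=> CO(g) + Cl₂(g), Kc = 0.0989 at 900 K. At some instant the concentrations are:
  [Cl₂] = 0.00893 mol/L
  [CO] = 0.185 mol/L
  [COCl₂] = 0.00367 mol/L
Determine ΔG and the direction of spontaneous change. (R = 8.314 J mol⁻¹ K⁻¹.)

ΔG = 11.3 kJ/mol; the forward reaction is non-spontaneous

Qc = [CO]·[Cl₂] / [COCl₂] = (0.185)·(0.00893) / (0.00367) = 0.450
ΔG = RT ln(Qc/Kc) = (8.314 J mol⁻¹ K⁻¹)(900 K) × ln(0.450/0.0989)
   = (7.483 kJ/mol)(1.515) = 11.3 kJ/mol
ΔG > 0, so the forward reaction is non-spontaneous (proceeds in reverse).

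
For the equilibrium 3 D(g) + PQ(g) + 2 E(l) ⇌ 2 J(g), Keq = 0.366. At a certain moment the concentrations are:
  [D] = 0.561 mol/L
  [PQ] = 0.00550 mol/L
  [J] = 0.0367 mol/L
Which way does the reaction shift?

(E is a pure liquid — omitted from Q.)
Q = [J]² / ([D]³·[PQ]) = (0.0367)² / ((0.561)³·(0.00550)) = 1.39
Q = 1.39 > Keq = 0.366, so the reverse reaction proceeds.

in the reverse direction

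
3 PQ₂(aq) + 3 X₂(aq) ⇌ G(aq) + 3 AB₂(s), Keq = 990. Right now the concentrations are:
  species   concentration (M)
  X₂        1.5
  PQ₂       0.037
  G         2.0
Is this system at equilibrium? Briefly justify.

(AB₂ is a pure solid — omitted from Q.)
Q = [G] / ([PQ₂]³·[X₂]³) = (2.0) / ((0.037)³·(1.5)³) = 12000
Q = 12000 > Keq = 990: net reverse reaction.

no; Q > K, reaction proceeds in reverse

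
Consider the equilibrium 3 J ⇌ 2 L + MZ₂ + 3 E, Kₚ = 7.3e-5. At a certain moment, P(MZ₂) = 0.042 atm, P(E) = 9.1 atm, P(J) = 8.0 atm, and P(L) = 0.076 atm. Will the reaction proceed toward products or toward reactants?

Qₚ = P(L)²·P(MZ₂)·P(E)³ / P(J)³ = (0.076)²·(0.042)·(9.1)³ / (8.0)³ = 3.6e-4
Qₚ = 3.6e-4 > Kₚ = 7.3e-5, so the reverse reaction proceeds.

toward reactants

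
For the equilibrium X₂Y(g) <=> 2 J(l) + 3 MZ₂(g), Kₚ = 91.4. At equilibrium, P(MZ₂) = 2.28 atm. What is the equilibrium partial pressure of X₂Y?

P(X₂Y) = 0.130 atm

(J is a pure liquid — omitted from Kₚ.)
At equilibrium, Kₚ = P(MZ₂)³ / P(X₂Y) = 91.4.
(2.28)³ / (P(X₂Y)) = 91.4
P(X₂Y) = 0.130 atm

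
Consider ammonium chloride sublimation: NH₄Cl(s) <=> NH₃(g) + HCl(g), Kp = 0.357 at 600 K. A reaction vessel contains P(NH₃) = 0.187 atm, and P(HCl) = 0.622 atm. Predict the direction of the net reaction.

toward products

(NH₄Cl is a pure solid — omitted from Qp.)
Qp = P(NH₃)·P(HCl) = (0.187)·(0.622) = 0.116
Qp = 0.116 < Kp = 0.357, so the forward reaction proceeds.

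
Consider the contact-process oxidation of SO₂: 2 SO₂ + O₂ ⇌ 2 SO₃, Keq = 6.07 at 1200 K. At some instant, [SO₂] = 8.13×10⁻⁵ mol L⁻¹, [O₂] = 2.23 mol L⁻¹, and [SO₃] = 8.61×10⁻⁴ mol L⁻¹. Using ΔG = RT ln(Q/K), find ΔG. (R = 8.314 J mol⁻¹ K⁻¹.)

ΔG = 21.1 kJ/mol

Q = [SO₃]² / ([SO₂]²·[O₂]) = (8.61×10⁻⁴)² / ((8.13×10⁻⁵)²·(2.23)) = 50.3
ΔG = RT ln(Q/Keq) = (8.314 J mol⁻¹ K⁻¹)(1200 K) × ln(50.3/6.07)
   = (9.977 kJ/mol)(2.115) = 21.1 kJ/mol
ΔG > 0, so the forward reaction is non-spontaneous (proceeds in reverse).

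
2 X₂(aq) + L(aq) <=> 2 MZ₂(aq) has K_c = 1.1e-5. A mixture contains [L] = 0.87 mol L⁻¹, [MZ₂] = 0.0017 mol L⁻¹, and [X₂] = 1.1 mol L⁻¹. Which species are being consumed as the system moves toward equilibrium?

X₂, L (reactants)

Q_c = [MZ₂]² / ([X₂]²·[L]) = (0.0017)² / ((1.1)²·(0.87)) = 2.7e-6
Q_c = 2.7e-6 < K_c = 1.1e-5: net forward reaction.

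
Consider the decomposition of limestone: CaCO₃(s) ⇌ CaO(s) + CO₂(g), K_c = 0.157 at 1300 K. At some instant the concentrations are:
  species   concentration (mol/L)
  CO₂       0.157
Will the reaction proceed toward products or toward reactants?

(CaCO₃, CaO are pure solids — omitted from Q_c.)
Q_c = [CO₂] = 0.157
Q_c = 0.157 = K_c, so the system is already at equilibrium.

at equilibrium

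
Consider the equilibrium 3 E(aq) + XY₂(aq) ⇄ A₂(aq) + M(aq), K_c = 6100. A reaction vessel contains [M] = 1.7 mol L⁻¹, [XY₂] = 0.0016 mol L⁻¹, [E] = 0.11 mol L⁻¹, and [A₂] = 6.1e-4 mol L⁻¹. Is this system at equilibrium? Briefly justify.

no; Q < K, reaction proceeds forward

Q_c = [A₂]·[M] / ([E]³·[XY₂]) = (6.1e-4)·(1.7) / ((0.11)³·(0.0016)) = 490
Q_c = 490 < K_c = 6100: net forward reaction.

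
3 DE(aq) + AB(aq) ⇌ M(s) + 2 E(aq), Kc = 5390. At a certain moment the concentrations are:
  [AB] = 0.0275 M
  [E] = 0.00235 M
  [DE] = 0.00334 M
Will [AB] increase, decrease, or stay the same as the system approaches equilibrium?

(M is a pure solid — omitted from Qc.)
Qc = [E]² / ([DE]³·[AB]) = (0.00235)² / ((0.00334)³·(0.0275)) = 5390
Qc = 5390 = Kc; the system is at equilibrium.

stay the same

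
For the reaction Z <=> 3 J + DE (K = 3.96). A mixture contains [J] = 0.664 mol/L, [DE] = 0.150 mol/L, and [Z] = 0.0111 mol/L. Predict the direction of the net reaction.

at equilibrium

Q = [J]³·[DE] / [Z] = (0.664)³·(0.150) / (0.0111) = 3.96
Q = 3.96 = K, so the system is already at equilibrium.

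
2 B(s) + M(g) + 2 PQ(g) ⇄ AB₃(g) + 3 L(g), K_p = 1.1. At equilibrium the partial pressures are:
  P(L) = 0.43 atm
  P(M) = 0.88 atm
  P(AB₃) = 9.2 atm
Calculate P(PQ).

(B is a pure solid — omitted from K_p.)
At equilibrium, K_p = P(AB₃)·P(L)³ / (P(M)·P(PQ)²) = 1.1.
(9.2)·(0.43)³ / ((0.88)·(P(PQ))²) = 1.1
P(PQ)² = 0.756 ⇒ P(PQ) = 0.87 atm

P(PQ) = 0.87 atm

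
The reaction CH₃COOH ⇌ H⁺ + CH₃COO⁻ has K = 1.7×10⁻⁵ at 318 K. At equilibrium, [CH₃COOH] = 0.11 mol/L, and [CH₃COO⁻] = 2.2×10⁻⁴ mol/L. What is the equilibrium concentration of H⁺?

[H⁺] = 0.0085 mol/L

At equilibrium, K = [H⁺]·[CH₃COO⁻] / [CH₃COOH] = 1.7×10⁻⁵.
([H⁺])·(2.2×10⁻⁴) / (0.11) = 1.7×10⁻⁵
[H⁺] = 0.00850 = 0.0085 mol/L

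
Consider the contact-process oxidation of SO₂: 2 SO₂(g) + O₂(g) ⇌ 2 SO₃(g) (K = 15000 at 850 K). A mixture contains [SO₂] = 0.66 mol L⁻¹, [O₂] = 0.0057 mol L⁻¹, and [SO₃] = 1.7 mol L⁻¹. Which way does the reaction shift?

Q = [SO₃]² / ([SO₂]²·[O₂]) = (1.7)² / ((0.66)²·(0.0057)) = 1200
Q = 1200 < K = 15000, so the forward reaction proceeds.

forward (toward products)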